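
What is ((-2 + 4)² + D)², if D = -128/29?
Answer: 144/841 ≈ 0.17122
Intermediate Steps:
D = -128/29 (D = -128*1/29 = -128/29 ≈ -4.4138)
((-2 + 4)² + D)² = ((-2 + 4)² - 128/29)² = (2² - 128/29)² = (4 - 128/29)² = (-12/29)² = 144/841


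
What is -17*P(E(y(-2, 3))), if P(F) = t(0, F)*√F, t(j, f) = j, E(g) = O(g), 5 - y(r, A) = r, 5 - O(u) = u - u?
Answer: 0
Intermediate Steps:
O(u) = 5 (O(u) = 5 - (u - u) = 5 - 1*0 = 5 + 0 = 5)
y(r, A) = 5 - r
E(g) = 5
P(F) = 0 (P(F) = 0*√F = 0)
-17*P(E(y(-2, 3))) = -17*0 = 0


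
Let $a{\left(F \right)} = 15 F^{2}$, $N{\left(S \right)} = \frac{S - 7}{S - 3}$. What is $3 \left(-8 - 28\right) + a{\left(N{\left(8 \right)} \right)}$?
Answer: $- \frac{537}{5} \approx -107.4$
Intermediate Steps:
$N{\left(S \right)} = \frac{-7 + S}{-3 + S}$
$3 \left(-8 - 28\right) + a{\left(N{\left(8 \right)} \right)} = 3 \left(-8 - 28\right) + 15 \left(\frac{-7 + 8}{-3 + 8}\right)^{2} = 3 \left(-36\right) + 15 \left(\frac{1}{5} \cdot 1\right)^{2} = -108 + 15 \left(\frac{1}{5} \cdot 1\right)^{2} = -108 + \frac{15}{25} = -108 + 15 \cdot \frac{1}{25} = -108 + \frac{3}{5} = - \frac{537}{5}$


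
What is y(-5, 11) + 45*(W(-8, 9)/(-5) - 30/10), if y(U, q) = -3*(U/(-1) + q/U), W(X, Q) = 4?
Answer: -897/5 ≈ -179.40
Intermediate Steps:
y(U, q) = 3*U - 3*q/U (y(U, q) = -3*(U*(-1) + q/U) = -3*(-U + q/U) = 3*U - 3*q/U)
y(-5, 11) + 45*(W(-8, 9)/(-5) - 30/10) = (3*(-5) - 3*11/(-5)) + 45*(4/(-5) - 30/10) = (-15 - 3*11*(-1/5)) + 45*(4*(-1/5) - 30*1/10) = (-15 + 33/5) + 45*(-4/5 - 3) = -42/5 + 45*(-19/5) = -42/5 - 171 = -897/5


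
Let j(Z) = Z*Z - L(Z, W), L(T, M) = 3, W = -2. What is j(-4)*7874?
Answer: 102362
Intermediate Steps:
j(Z) = -3 + Z**2 (j(Z) = Z*Z - 1*3 = Z**2 - 3 = -3 + Z**2)
j(-4)*7874 = (-3 + (-4)**2)*7874 = (-3 + 16)*7874 = 13*7874 = 102362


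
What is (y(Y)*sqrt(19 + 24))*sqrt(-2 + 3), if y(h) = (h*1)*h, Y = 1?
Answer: sqrt(43) ≈ 6.5574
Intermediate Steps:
y(h) = h**2 (y(h) = h*h = h**2)
(y(Y)*sqrt(19 + 24))*sqrt(-2 + 3) = (1**2*sqrt(19 + 24))*sqrt(-2 + 3) = (1*sqrt(43))*sqrt(1) = sqrt(43)*1 = sqrt(43)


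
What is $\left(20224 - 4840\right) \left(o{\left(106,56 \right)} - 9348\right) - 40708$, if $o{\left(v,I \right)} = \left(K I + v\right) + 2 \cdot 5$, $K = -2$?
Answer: $-143788804$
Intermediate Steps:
$o{\left(v,I \right)} = 10 + v - 2 I$ ($o{\left(v,I \right)} = \left(- 2 I + v\right) + 2 \cdot 5 = \left(v - 2 I\right) + 10 = 10 + v - 2 I$)
$\left(20224 - 4840\right) \left(o{\left(106,56 \right)} - 9348\right) - 40708 = \left(20224 - 4840\right) \left(\left(10 + 106 - 112\right) - 9348\right) - 40708 = 15384 \left(\left(10 + 106 - 112\right) - 9348\right) - 40708 = 15384 \left(4 - 9348\right) - 40708 = 15384 \left(-9344\right) - 40708 = -143748096 - 40708 = -143788804$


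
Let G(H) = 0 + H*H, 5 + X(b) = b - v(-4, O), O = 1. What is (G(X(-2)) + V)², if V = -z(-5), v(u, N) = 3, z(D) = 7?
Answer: 8649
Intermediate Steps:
V = -7 (V = -1*7 = -7)
X(b) = -8 + b (X(b) = -5 + (b - 1*3) = -5 + (b - 3) = -5 + (-3 + b) = -8 + b)
G(H) = H² (G(H) = 0 + H² = H²)
(G(X(-2)) + V)² = ((-8 - 2)² - 7)² = ((-10)² - 7)² = (100 - 7)² = 93² = 8649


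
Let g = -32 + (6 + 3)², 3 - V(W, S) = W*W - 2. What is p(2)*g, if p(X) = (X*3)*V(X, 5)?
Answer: 294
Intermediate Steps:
V(W, S) = 5 - W² (V(W, S) = 3 - (W*W - 2) = 3 - (W² - 2) = 3 - (-2 + W²) = 3 + (2 - W²) = 5 - W²)
p(X) = 3*X*(5 - X²) (p(X) = (X*3)*(5 - X²) = (3*X)*(5 - X²) = 3*X*(5 - X²))
g = 49 (g = -32 + 9² = -32 + 81 = 49)
p(2)*g = (3*2*(5 - 1*2²))*49 = (3*2*(5 - 1*4))*49 = (3*2*(5 - 4))*49 = (3*2*1)*49 = 6*49 = 294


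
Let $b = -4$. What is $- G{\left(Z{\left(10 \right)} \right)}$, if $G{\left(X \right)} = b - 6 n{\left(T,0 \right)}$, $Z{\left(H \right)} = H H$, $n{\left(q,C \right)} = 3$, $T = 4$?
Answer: $22$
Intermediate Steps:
$Z{\left(H \right)} = H^{2}$
$G{\left(X \right)} = -22$ ($G{\left(X \right)} = -4 - 18 = -22$)
$- G{\left(Z{\left(10 \right)} \right)} = \left(-1\right) \left(-22\right) = 22$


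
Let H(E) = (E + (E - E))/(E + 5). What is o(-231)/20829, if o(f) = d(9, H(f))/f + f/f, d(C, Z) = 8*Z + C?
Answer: 8054/181233129 ≈ 4.4440e-5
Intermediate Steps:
H(E) = E/(5 + E) (H(E) = (E + 0)/(5 + E) = E/(5 + E))
d(C, Z) = C + 8*Z
o(f) = 1 + (9 + 8*f/(5 + f))/f (o(f) = (9 + 8*(f/(5 + f)))/f + f/f = (9 + 8*f/(5 + f))/f + 1 = 1 + (9 + 8*f/(5 + f))/f)
o(-231)/20829 = ((45 + (-231)² + 22*(-231))/((-231)*(5 - 231)))/20829 = -1/231*(45 + 53361 - 5082)/(-226)*(1/20829) = -1/231*(-1/226)*48324*(1/20829) = (8054/8701)*(1/20829) = 8054/181233129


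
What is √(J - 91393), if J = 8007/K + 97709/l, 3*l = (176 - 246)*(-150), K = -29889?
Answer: I*√13715538312268065/387450 ≈ 302.27*I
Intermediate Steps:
l = 3500 (l = ((176 - 246)*(-150))/3 = (-70*(-150))/3 = (⅓)*10500 = 3500)
J = 964133267/34870500 (J = 8007/(-29889) + 97709/3500 = 8007*(-1/29889) + 97709*(1/3500) = -2669/9963 + 97709/3500 = 964133267/34870500 ≈ 27.649)
√(J - 91393) = √(964133267/34870500 - 91393) = √(-3185955473233/34870500) = I*√13715538312268065/387450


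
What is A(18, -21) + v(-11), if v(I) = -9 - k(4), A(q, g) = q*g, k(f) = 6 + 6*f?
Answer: -417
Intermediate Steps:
A(q, g) = g*q
v(I) = -39 (v(I) = -9 - (6 + 6*4) = -9 - (6 + 24) = -9 - 1*30 = -9 - 30 = -39)
A(18, -21) + v(-11) = -21*18 - 39 = -378 - 39 = -417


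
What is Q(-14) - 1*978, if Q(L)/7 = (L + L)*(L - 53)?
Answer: 12154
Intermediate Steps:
Q(L) = 14*L*(-53 + L) (Q(L) = 7*((L + L)*(L - 53)) = 7*((2*L)*(-53 + L)) = 7*(2*L*(-53 + L)) = 14*L*(-53 + L))
Q(-14) - 1*978 = 14*(-14)*(-53 - 14) - 1*978 = 14*(-14)*(-67) - 978 = 13132 - 978 = 12154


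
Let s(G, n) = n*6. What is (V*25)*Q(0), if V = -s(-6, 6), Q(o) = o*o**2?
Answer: 0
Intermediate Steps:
s(G, n) = 6*n
Q(o) = o**3
V = -36 (V = -6*6 = -1*36 = -36)
(V*25)*Q(0) = -36*25*0**3 = -900*0 = 0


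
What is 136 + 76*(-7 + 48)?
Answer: 3252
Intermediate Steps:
136 + 76*(-7 + 48) = 136 + 76*41 = 136 + 3116 = 3252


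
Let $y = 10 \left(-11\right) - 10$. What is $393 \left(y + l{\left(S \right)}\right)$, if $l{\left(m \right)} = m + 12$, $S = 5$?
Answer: $-40479$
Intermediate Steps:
$l{\left(m \right)} = 12 + m$
$y = -120$ ($y = -110 - 10 = -120$)
$393 \left(y + l{\left(S \right)}\right) = 393 \left(-120 + \left(12 + 5\right)\right) = 393 \left(-120 + 17\right) = 393 \left(-103\right) = -40479$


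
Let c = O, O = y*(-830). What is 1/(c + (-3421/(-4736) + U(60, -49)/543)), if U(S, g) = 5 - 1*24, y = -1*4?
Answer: 2571648/8539638979 ≈ 0.00030114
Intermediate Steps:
y = -4
U(S, g) = -19 (U(S, g) = 5 - 24 = -19)
O = 3320 (O = -4*(-830) = 3320)
c = 3320
1/(c + (-3421/(-4736) + U(60, -49)/543)) = 1/(3320 + (-3421/(-4736) - 19/543)) = 1/(3320 + (-3421*(-1/4736) - 19*1/543)) = 1/(3320 + (3421/4736 - 19/543)) = 1/(3320 + 1767619/2571648) = 1/(8539638979/2571648) = 2571648/8539638979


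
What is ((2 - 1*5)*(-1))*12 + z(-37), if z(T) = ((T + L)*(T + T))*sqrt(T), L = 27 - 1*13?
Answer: 36 + 1702*I*sqrt(37) ≈ 36.0 + 10353.0*I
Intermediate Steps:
L = 14 (L = 27 - 13 = 14)
z(T) = 2*T**(3/2)*(14 + T) (z(T) = ((T + 14)*(T + T))*sqrt(T) = ((14 + T)*(2*T))*sqrt(T) = (2*T*(14 + T))*sqrt(T) = 2*T**(3/2)*(14 + T))
((2 - 1*5)*(-1))*12 + z(-37) = ((2 - 1*5)*(-1))*12 + 2*(-37)**(3/2)*(14 - 37) = ((2 - 5)*(-1))*12 + 2*(-37*I*sqrt(37))*(-23) = -3*(-1)*12 + 1702*I*sqrt(37) = 3*12 + 1702*I*sqrt(37) = 36 + 1702*I*sqrt(37)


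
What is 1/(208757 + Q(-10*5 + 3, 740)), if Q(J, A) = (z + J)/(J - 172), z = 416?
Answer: 73/15239138 ≈ 4.7903e-6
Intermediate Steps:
Q(J, A) = (416 + J)/(-172 + J) (Q(J, A) = (416 + J)/(J - 172) = (416 + J)/(-172 + J))
1/(208757 + Q(-10*5 + 3, 740)) = 1/(208757 + (416 + (-10*5 + 3))/(-172 + (-10*5 + 3))) = 1/(208757 + (416 + (-50 + 3))/(-172 + (-50 + 3))) = 1/(208757 + (416 - 47)/(-172 - 47)) = 1/(208757 + 369/(-219)) = 1/(208757 - 1/219*369) = 1/(208757 - 123/73) = 1/(15239138/73) = 73/15239138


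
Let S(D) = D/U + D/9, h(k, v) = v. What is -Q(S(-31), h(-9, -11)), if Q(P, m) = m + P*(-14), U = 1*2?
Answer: -2288/9 ≈ -254.22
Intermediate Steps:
U = 2
S(D) = 11*D/18 (S(D) = D/2 + D/9 = 11*D/18)
Q(P, m) = m - 14*P
-Q(S(-31), h(-9, -11)) = -(-11 - 77*(-31)/9) = -(-11 - 14*(-341/18)) = -(-11 + 2387/9) = -1*2288/9 = -2288/9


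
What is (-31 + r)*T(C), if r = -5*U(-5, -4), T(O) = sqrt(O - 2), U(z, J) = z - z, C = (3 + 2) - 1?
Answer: -31*sqrt(2) ≈ -43.841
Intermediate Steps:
C = 4 (C = 5 - 1 = 4)
U(z, J) = 0
T(O) = sqrt(-2 + O)
r = 0 (r = -5*0 = 0)
(-31 + r)*T(C) = (-31 + 0)*sqrt(-2 + 4) = -31*sqrt(2)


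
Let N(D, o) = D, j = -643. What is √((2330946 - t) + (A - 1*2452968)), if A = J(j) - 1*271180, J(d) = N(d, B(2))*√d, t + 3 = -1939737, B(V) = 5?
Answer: √(1546538 - 643*I*√643) ≈ 1243.6 - 6.555*I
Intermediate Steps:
t = -1939740 (t = -3 - 1939737 = -1939740)
J(d) = d^(3/2) (J(d) = d*√d = d^(3/2))
A = -271180 - 643*I*√643 (A = (-643)^(3/2) - 1*271180 = -643*I*√643 - 271180 = -271180 - 643*I*√643 ≈ -2.7118e+5 - 16305.0*I)
√((2330946 - t) + (A - 1*2452968)) = √((2330946 - 1*(-1939740)) + ((-271180 - 643*I*√643) - 1*2452968)) = √((2330946 + 1939740) + ((-271180 - 643*I*√643) - 2452968)) = √(4270686 + (-2724148 - 643*I*√643)) = √(1546538 - 643*I*√643)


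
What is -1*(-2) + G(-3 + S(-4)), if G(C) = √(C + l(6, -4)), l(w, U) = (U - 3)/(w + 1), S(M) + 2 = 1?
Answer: 2 + I*√5 ≈ 2.0 + 2.2361*I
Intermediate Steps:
S(M) = -1 (S(M) = -2 + 1 = -1)
l(w, U) = (-3 + U)/(1 + w)
G(C) = √(-1 + C) (G(C) = √(C + (-3 - 4)/(1 + 6)) = √(C - 7/7) = √(C + (⅐)*(-7)) = √(C - 1) = √(-1 + C))
-1*(-2) + G(-3 + S(-4)) = -1*(-2) + √(-1 + (-3 - 1)) = 2 + √(-1 - 4) = 2 + √(-5) = 2 + I*√5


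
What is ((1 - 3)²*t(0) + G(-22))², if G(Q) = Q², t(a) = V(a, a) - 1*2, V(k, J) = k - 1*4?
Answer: 211600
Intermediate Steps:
V(k, J) = -4 + k (V(k, J) = k - 4 = -4 + k)
t(a) = -6 + a (t(a) = (-4 + a) - 1*2 = (-4 + a) - 2 = -6 + a)
((1 - 3)²*t(0) + G(-22))² = ((1 - 3)²*(-6 + 0) + (-22)²)² = ((-2)²*(-6) + 484)² = (4*(-6) + 484)² = (-24 + 484)² = 460² = 211600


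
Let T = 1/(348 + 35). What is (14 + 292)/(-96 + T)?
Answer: -117198/36767 ≈ -3.1876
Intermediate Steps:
T = 1/383 ≈ 0.0026110
(14 + 292)/(-96 + T) = (14 + 292)/(-96 + 1/383) = 306/(-36767/383) = 306*(-383/36767) = -117198/36767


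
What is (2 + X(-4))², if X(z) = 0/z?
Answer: 4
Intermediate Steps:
X(z) = 0
(2 + X(-4))² = (2 + 0)² = 2² = 4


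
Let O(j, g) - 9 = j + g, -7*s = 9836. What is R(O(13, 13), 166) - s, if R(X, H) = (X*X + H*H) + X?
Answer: 211548/7 ≈ 30221.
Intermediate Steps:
s = -9836/7 (s = -1/7*9836 = -9836/7 ≈ -1405.1)
O(j, g) = 9 + g + j (O(j, g) = 9 + (j + g) = 9 + (g + j) = 9 + g + j)
R(X, H) = X + H**2 + X**2 (R(X, H) = (X**2 + H**2) + X = (H**2 + X**2) + X = X + H**2 + X**2)
R(O(13, 13), 166) - s = ((9 + 13 + 13) + 166**2 + (9 + 13 + 13)**2) - 1*(-9836/7) = (35 + 27556 + 35**2) + 9836/7 = (35 + 27556 + 1225) + 9836/7 = 28816 + 9836/7 = 211548/7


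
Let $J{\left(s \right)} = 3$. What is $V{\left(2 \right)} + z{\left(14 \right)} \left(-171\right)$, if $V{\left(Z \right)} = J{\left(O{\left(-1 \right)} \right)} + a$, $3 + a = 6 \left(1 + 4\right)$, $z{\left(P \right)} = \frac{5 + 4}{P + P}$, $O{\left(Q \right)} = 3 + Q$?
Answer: $- \frac{699}{28} \approx -24.964$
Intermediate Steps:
$z{\left(P \right)} = \frac{9}{2 P}$
$a = 27$ ($a = -3 + 6 \left(1 + 4\right) = -3 + 6 \cdot 5 = -3 + 30 = 27$)
$V{\left(Z \right)} = 30$ ($V{\left(Z \right)} = 3 + 27 = 30$)
$V{\left(2 \right)} + z{\left(14 \right)} \left(-171\right) = 30 + \frac{9}{2 \cdot 14} \left(-171\right) = 30 + \frac{9}{2} \cdot \frac{1}{14} \left(-171\right) = 30 + \frac{9}{28} \left(-171\right) = 30 - \frac{1539}{28} = - \frac{699}{28}$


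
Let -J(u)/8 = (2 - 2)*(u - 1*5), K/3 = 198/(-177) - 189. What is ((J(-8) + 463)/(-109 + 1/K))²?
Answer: 242749269250569/13454356048324 ≈ 18.042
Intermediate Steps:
K = -33651/59 (K = 3*(198/(-177) - 189) = 3*(198*(-1/177) - 189) = 3*(-66/59 - 189) = 3*(-11217/59) = -33651/59 ≈ -570.36)
J(u) = 0 (J(u) = -8*(2 - 2)*(u - 1*5) = -0*(u - 5) = -0*(-5 + u) = -8*0 = 0)
((J(-8) + 463)/(-109 + 1/K))² = ((0 + 463)/(-109 + 1/(-33651/59)))² = (463/(-109 - 59/33651))² = (463/(-3668018/33651))² = (463*(-33651/3668018))² = (-15580413/3668018)² = 242749269250569/13454356048324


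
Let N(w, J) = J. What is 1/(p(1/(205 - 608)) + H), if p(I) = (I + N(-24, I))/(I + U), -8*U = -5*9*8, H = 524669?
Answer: 9067/4757173822 ≈ 1.9060e-6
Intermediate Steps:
U = 45 (U = -(-5*9)*8/8 = -(-45)*8/8 = -1/8*(-360) = 45)
p(I) = 2*I/(45 + I) (p(I) = (I + I)/(I + 45) = (2*I)/(45 + I) = 2*I/(45 + I))
1/(p(1/(205 - 608)) + H) = 1/(2/((205 - 608)*(45 + 1/(205 - 608))) + 524669) = 1/(2/(-403*(45 + 1/(-403))) + 524669) = 1/(2*(-1/403)/(45 - 1/403) + 524669) = 1/(2*(-1/403)/(18134/403) + 524669) = 1/(2*(-1/403)*(403/18134) + 524669) = 1/(-1/9067 + 524669) = 1/(4757173822/9067) = 9067/4757173822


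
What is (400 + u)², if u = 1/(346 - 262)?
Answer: 1129027201/7056 ≈ 1.6001e+5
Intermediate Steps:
u = 1/84 ≈ 0.011905
(400 + u)² = (400 + 1/84)² = (33601/84)² = 1129027201/7056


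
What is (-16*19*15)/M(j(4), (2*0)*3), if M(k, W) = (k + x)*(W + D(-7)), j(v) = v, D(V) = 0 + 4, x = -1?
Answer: -380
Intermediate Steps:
D(V) = 4
M(k, W) = (-1 + k)*(4 + W) (M(k, W) = (k - 1)*(W + 4) = (-1 + k)*(4 + W))
(-16*19*15)/M(j(4), (2*0)*3) = (-16*19*15)/(-4 - 2*0*3 + 4*4 + ((2*0)*3)*4) = (-304*15)/(-4 - 0*3 + 16 + (0*3)*4) = -4560/(-4 - 1*0 + 16 + 0*4) = -4560/(-4 + 0 + 16 + 0) = -4560/12 = -4560*1/12 = -380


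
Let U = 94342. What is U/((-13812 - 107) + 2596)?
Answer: -94342/11323 ≈ -8.3319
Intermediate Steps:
U/((-13812 - 107) + 2596) = 94342/((-13812 - 107) + 2596) = 94342/(-13919 + 2596) = 94342/(-11323) = 94342*(-1/11323) = -94342/11323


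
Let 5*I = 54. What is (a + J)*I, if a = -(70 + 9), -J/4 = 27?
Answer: -10098/5 ≈ -2019.6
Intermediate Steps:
J = -108 (J = -4*27 = -108)
I = 54/5 (I = (⅕)*54 = 54/5 ≈ 10.800)
a = -79 (a = -1*79 = -79)
(a + J)*I = (-79 - 108)*(54/5) = -187*54/5 = -10098/5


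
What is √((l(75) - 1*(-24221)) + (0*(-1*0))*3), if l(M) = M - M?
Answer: √24221 ≈ 155.63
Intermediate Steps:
l(M) = 0
√((l(75) - 1*(-24221)) + (0*(-1*0))*3) = √((0 - 1*(-24221)) + (0*(-1*0))*3) = √((0 + 24221) + (0*0)*3) = √(24221 + 0*3) = √(24221 + 0) = √24221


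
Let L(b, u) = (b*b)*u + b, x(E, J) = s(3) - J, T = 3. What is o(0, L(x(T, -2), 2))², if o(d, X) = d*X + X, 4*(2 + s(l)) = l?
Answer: 225/64 ≈ 3.5156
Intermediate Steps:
s(l) = -2 + l/4
x(E, J) = -5/4 - J (x(E, J) = (-2 + (¼)*3) - J = (-2 + ¾) - J = -5/4 - J)
L(b, u) = b + u*b² (L(b, u) = b²*u + b = u*b² + b = b + u*b²)
o(d, X) = X + X*d (o(d, X) = X*d + X = X + X*d)
o(0, L(x(T, -2), 2))² = (((-5/4 - 1*(-2))*(1 + (-5/4 - 1*(-2))*2))*(1 + 0))² = (((-5/4 + 2)*(1 + (-5/4 + 2)*2))*1)² = ((3*(1 + (¾)*2)/4)*1)² = ((3*(1 + 3/2)/4)*1)² = (((¾)*(5/2))*1)² = ((15/8)*1)² = (15/8)² = 225/64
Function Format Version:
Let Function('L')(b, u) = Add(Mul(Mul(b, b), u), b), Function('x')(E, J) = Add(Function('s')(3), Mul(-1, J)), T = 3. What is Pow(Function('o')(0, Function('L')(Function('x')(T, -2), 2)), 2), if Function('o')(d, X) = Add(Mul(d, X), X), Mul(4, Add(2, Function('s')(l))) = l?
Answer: Rational(225, 64) ≈ 3.5156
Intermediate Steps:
Function('s')(l) = Add(-2, Mul(Rational(1, 4), l))
Function('x')(E, J) = Add(Rational(-5, 4), Mul(-1, J)) (Function('x')(E, J) = Add(Add(-2, Mul(Rational(1, 4), 3)), Mul(-1, J)) = Add(Add(-2, Rational(3, 4)), Mul(-1, J)) = Add(Rational(-5, 4), Mul(-1, J)))
Function('L')(b, u) = Add(b, Mul(u, Pow(b, 2))) (Function('L')(b, u) = Add(Mul(Pow(b, 2), u), b) = Add(Mul(u, Pow(b, 2)), b) = Add(b, Mul(u, Pow(b, 2))))
Function('o')(d, X) = Add(X, Mul(X, d)) (Function('o')(d, X) = Add(Mul(X, d), X) = Add(X, Mul(X, d)))
Pow(Function('o')(0, Function('L')(Function('x')(T, -2), 2)), 2) = Pow(Mul(Mul(Add(Rational(-5, 4), Mul(-1, -2)), Add(1, Mul(Add(Rational(-5, 4), Mul(-1, -2)), 2))), Add(1, 0)), 2) = Pow(Mul(Mul(Add(Rational(-5, 4), 2), Add(1, Mul(Add(Rational(-5, 4), 2), 2))), 1), 2) = Pow(Mul(Mul(Rational(3, 4), Add(1, Mul(Rational(3, 4), 2))), 1), 2) = Pow(Mul(Mul(Rational(3, 4), Add(1, Rational(3, 2))), 1), 2) = Pow(Mul(Mul(Rational(3, 4), Rational(5, 2)), 1), 2) = Pow(Mul(Rational(15, 8), 1), 2) = Pow(Rational(15, 8), 2) = Rational(225, 64)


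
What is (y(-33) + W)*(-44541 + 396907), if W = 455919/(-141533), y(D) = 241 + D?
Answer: 1458943485410/20219 ≈ 7.2157e+7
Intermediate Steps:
W = -455919/141533 (W = 455919*(-1/141533) = -455919/141533 ≈ -3.2213)
(y(-33) + W)*(-44541 + 396907) = ((241 - 33) - 455919/141533)*(-44541 + 396907) = (208 - 455919/141533)*352366 = (28982945/141533)*352366 = 1458943485410/20219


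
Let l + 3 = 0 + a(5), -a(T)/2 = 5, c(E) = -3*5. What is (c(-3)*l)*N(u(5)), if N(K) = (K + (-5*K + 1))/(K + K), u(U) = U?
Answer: -741/2 ≈ -370.50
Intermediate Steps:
c(E) = -15
a(T) = -10 (a(T) = -2*5 = -10)
N(K) = (1 - 4*K)/(2*K) (N(K) = (K + (1 - 5*K))/((2*K)) = (1 - 4*K)*(1/(2*K)) = (1 - 4*K)/(2*K))
l = -13 (l = -3 + (0 - 10) = -3 - 10 = -13)
(c(-3)*l)*N(u(5)) = (-15*(-13))*(-2 + (½)/5) = 195*(-2 + (½)*(⅕)) = 195*(-2 + ⅒) = 195*(-19/10) = -741/2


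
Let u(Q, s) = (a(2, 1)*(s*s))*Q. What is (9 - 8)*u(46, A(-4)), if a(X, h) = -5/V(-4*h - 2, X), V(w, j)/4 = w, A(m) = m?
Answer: 460/3 ≈ 153.33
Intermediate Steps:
V(w, j) = 4*w
a(X, h) = -5/(-8 - 16*h) (a(X, h) = -5*1/(4*(-4*h - 2)) = -5*1/(4*(-2 - 4*h)) = -5/(-8 - 16*h))
u(Q, s) = 5*Q*s**2/24 (u(Q, s) = ((5/(8*(1 + 2*1)))*(s*s))*Q = ((5/(8*(1 + 2)))*s**2)*Q = (((5/8)/3)*s**2)*Q = (((5/8)*(1/3))*s**2)*Q = (5*s**2/24)*Q = 5*Q*s**2/24)
(9 - 8)*u(46, A(-4)) = (9 - 8)*((5/24)*46*(-4)**2) = 1*((5/24)*46*16) = 1*(460/3) = 460/3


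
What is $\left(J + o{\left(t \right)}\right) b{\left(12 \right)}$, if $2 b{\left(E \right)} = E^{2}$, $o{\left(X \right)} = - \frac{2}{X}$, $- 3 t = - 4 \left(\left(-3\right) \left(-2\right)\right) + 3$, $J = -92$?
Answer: $- \frac{46512}{7} \approx -6644.6$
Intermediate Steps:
$t = 7$ ($t = - \frac{- 4 \left(\left(-3\right) \left(-2\right)\right) + 3}{3} = - \frac{\left(-4\right) 6 + 3}{3} = - \frac{-24 + 3}{3} = \left(- \frac{1}{3}\right) \left(-21\right) = 7$)
$b{\left(E \right)} = \frac{E^{2}}{2}$
$\left(J + o{\left(t \right)}\right) b{\left(12 \right)} = \left(-92 - \frac{2}{7}\right) \frac{12^{2}}{2} = \left(-92 - \frac{2}{7}\right) \frac{1}{2} \cdot 144 = \left(-92 - \frac{2}{7}\right) 72 = \left(- \frac{646}{7}\right) 72 = - \frac{46512}{7}$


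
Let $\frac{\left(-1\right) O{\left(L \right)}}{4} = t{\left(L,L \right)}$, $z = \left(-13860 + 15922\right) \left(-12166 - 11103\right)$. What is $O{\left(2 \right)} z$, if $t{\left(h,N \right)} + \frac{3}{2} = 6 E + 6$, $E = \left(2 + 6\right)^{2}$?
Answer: $74561973612$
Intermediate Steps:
$E = 64$ ($E = 8^{2} = 64$)
$z = -47980678$ ($z = 2062 \left(-23269\right) = -47980678$)
$t{\left(h,N \right)} = \frac{777}{2}$ ($t{\left(h,N \right)} = - \frac{3}{2} + \left(6 \cdot 64 + 6\right) = - \frac{3}{2} + \left(384 + 6\right) = - \frac{3}{2} + 390 = \frac{777}{2}$)
$O{\left(L \right)} = -1554$ ($O{\left(L \right)} = \left(-4\right) \frac{777}{2} = -1554$)
$O{\left(2 \right)} z = \left(-1554\right) \left(-47980678\right) = 74561973612$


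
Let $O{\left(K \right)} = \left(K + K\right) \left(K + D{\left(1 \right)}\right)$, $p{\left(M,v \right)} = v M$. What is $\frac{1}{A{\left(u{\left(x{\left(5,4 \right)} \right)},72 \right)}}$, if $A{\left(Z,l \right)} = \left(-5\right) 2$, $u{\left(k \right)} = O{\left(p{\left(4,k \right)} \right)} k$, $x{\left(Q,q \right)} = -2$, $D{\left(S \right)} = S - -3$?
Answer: $- \frac{1}{10} \approx -0.1$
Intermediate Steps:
$D{\left(S \right)} = 3 + S$ ($D{\left(S \right)} = S + 3 = 3 + S$)
$p{\left(M,v \right)} = M v$
$O{\left(K \right)} = 2 K \left(4 + K\right)$ ($O{\left(K \right)} = \left(K + K\right) \left(K + \left(3 + 1\right)\right) = 2 K \left(K + 4\right) = 2 K \left(4 + K\right)$)
$u{\left(k \right)} = 8 k^{2} \left(4 + 4 k\right)$ ($u{\left(k \right)} = 2 \cdot 4 k \left(4 + 4 k\right) k = 8 k \left(4 + 4 k\right) k = 8 k^{2} \left(4 + 4 k\right)$)
$A{\left(Z,l \right)} = -10$
$\frac{1}{A{\left(u{\left(x{\left(5,4 \right)} \right)},72 \right)}} = \frac{1}{-10} = - \frac{1}{10}$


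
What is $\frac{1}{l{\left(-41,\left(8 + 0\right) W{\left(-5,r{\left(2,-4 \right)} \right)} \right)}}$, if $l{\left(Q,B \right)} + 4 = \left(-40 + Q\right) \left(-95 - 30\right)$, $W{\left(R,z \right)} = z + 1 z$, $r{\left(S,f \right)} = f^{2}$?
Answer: $\frac{1}{10121} \approx 9.8804 \cdot 10^{-5}$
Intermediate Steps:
$W{\left(R,z \right)} = 2 z$ ($W{\left(R,z \right)} = z + z = 2 z$)
$l{\left(Q,B \right)} = 4996 - 125 Q$ ($l{\left(Q,B \right)} = -4 + \left(-40 + Q\right) \left(-95 - 30\right) = -4 + \left(-40 + Q\right) \left(-125\right) = -4 - \left(-5000 + 125 Q\right) = 4996 - 125 Q$)
$\frac{1}{l{\left(-41,\left(8 + 0\right) W{\left(-5,r{\left(2,-4 \right)} \right)} \right)}} = \frac{1}{4996 - -5125} = \frac{1}{4996 + 5125} = \frac{1}{10121}$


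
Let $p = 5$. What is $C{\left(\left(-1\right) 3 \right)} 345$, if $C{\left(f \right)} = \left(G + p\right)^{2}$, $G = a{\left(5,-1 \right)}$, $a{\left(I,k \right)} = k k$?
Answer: $12420$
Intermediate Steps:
$a{\left(I,k \right)} = k^{2}$
$G = 1$ ($G = \left(-1\right)^{2} = 1$)
$C{\left(f \right)} = 36$ ($C{\left(f \right)} = \left(1 + 5\right)^{2} = 6^{2} = 36$)
$C{\left(\left(-1\right) 3 \right)} 345 = 36 \cdot 345 = 12420$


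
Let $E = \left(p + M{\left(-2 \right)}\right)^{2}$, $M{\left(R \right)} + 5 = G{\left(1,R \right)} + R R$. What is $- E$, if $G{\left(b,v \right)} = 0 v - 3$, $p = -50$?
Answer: $-2916$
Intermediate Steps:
$G{\left(b,v \right)} = -3$ ($G{\left(b,v \right)} = 0 - 3 = -3$)
$M{\left(R \right)} = -8 + R^{2}$ ($M{\left(R \right)} = -5 + \left(-3 + R R\right) = -5 + \left(-3 + R^{2}\right) = -8 + R^{2}$)
$E = 2916$ ($E = \left(-50 - \left(8 - \left(-2\right)^{2}\right)\right)^{2} = \left(-50 + \left(-8 + 4\right)\right)^{2} = \left(-50 - 4\right)^{2} = \left(-54\right)^{2} = 2916$)
$- E = \left(-1\right) 2916 = -2916$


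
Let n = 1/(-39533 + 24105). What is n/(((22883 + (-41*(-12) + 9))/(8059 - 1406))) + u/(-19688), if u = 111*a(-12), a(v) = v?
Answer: 60051557575/887850914272 ≈ 0.067637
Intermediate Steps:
n = -1/15428 (n = 1/(-15428) = -1/15428 ≈ -6.4817e-5)
u = -1332 (u = 111*(-12) = -1332)
n/(((22883 + (-41*(-12) + 9))/(8059 - 1406))) + u/(-19688) = -(8059 - 1406)/(22883 + (-41*(-12) + 9))/15428 - 1332/(-19688) = -6653/(22883 + (492 + 9))/15428 - 1332*(-1/19688) = -6653/(22883 + 501)/15428 + 333/4922 = -1/(15428*(23384*(1/6653))) + 333/4922 = -1/(15428*23384/6653) + 333/4922 = -1/15428*6653/23384 + 333/4922 = -6653/360768352 + 333/4922 = 60051557575/887850914272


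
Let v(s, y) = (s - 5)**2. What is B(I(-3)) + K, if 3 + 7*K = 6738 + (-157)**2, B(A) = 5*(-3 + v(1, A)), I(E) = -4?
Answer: 31839/7 ≈ 4548.4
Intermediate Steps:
v(s, y) = (-5 + s)**2
B(A) = 65 (B(A) = 5*(-3 + (-5 + 1)**2) = 5*(-3 + (-4)**2) = 5*(-3 + 16) = 5*13 = 65)
K = 31384/7 (K = -3/7 + (6738 + (-157)**2)/7 = -3/7 + (6738 + 24649)/7 = -3/7 + (1/7)*31387 = -3/7 + 31387/7 = 31384/7 ≈ 4483.4)
B(I(-3)) + K = 65 + 31384/7 = 31839/7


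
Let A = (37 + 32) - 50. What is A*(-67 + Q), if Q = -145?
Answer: -4028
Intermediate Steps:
A = 19 (A = 69 - 50 = 19)
A*(-67 + Q) = 19*(-67 - 145) = 19*(-212) = -4028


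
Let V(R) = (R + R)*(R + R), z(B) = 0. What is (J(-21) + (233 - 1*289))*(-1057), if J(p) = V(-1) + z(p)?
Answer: 54964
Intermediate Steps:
V(R) = 4*R² (V(R) = (2*R)*(2*R) = 4*R²)
J(p) = 4 (J(p) = 4*(-1)² + 0 = 4*1 + 0 = 4 + 0 = 4)
(J(-21) + (233 - 1*289))*(-1057) = (4 + (233 - 1*289))*(-1057) = (4 + (233 - 289))*(-1057) = (4 - 56)*(-1057) = -52*(-1057) = 54964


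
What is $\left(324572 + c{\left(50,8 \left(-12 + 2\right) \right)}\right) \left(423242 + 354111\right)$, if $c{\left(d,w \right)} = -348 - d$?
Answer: $251997631422$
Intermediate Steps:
$\left(324572 + c{\left(50,8 \left(-12 + 2\right) \right)}\right) \left(423242 + 354111\right) = \left(324572 - 398\right) \left(423242 + 354111\right) = \left(324572 - 398\right) 777353 = 324174 \cdot 777353 = 251997631422$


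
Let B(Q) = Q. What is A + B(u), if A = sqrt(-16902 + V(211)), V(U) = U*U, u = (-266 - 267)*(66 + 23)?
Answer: -47437 + sqrt(27619) ≈ -47271.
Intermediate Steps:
u = -47437 (u = -533*89 = -47437)
V(U) = U**2
A = sqrt(27619) (A = sqrt(-16902 + 211**2) = sqrt(-16902 + 44521) = sqrt(27619) ≈ 166.19)
A + B(u) = sqrt(27619) - 47437 = -47437 + sqrt(27619)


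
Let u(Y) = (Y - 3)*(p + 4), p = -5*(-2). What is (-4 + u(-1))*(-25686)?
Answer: 1541160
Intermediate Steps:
p = 10
u(Y) = -42 + 14*Y (u(Y) = (Y - 3)*(10 + 4) = (-3 + Y)*14 = -42 + 14*Y)
(-4 + u(-1))*(-25686) = (-4 + (-42 + 14*(-1)))*(-25686) = (-4 + (-42 - 14))*(-25686) = (-4 - 56)*(-25686) = -60*(-25686) = 1541160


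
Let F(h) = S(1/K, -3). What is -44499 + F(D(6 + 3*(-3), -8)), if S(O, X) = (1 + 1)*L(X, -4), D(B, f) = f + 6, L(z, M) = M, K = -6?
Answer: -44507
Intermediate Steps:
D(B, f) = 6 + f
S(O, X) = -8 (S(O, X) = (1 + 1)*(-4) = 2*(-4) = -8)
F(h) = -8
-44499 + F(D(6 + 3*(-3), -8)) = -44499 - 8 = -44507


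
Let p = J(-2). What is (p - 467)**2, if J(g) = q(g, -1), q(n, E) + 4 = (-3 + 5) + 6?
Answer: 214369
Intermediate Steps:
q(n, E) = 4 (q(n, E) = -4 + ((-3 + 5) + 6) = -4 + (2 + 6) = -4 + 8 = 4)
J(g) = 4
p = 4
(p - 467)**2 = (4 - 467)**2 = (-463)**2 = 214369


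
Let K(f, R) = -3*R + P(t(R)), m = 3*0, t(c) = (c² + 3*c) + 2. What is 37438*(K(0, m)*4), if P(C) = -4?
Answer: -599008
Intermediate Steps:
t(c) = 2 + c² + 3*c
m = 0
K(f, R) = -4 - 3*R (K(f, R) = -3*R - 4 = -4 - 3*R)
37438*(K(0, m)*4) = 37438*((-4 - 3*0)*4) = 37438*((-4 + 0)*4) = 37438*(-4*4) = 37438*(-16) = -599008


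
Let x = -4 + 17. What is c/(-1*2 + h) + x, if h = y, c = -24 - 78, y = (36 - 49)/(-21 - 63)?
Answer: 10583/155 ≈ 68.277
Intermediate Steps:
y = 13/84 (y = -13/(-84) = -13*(-1/84) = 13/84 ≈ 0.15476)
c = -102
x = 13
h = 13/84 ≈ 0.15476
c/(-1*2 + h) + x = -102/(-1*2 + 13/84) + 13 = -102/(-2 + 13/84) + 13 = -102/(-155/84) + 13 = -84/155*(-102) + 13 = 8568/155 + 13 = 10583/155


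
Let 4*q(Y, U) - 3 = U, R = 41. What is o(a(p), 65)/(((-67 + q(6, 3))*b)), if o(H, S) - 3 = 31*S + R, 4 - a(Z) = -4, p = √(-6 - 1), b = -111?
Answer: 4118/14541 ≈ 0.28320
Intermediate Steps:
q(Y, U) = ¾ + U/4
p = I*√7 (p = √(-7) = I*√7 ≈ 2.6458*I)
a(Z) = 8 (a(Z) = 4 - 1*(-4) = 4 + 4 = 8)
o(H, S) = 44 + 31*S (o(H, S) = 3 + (31*S + 41) = 3 + (41 + 31*S) = 44 + 31*S)
o(a(p), 65)/(((-67 + q(6, 3))*b)) = (44 + 31*65)/(((-67 + (¾ + (¼)*3))*(-111))) = (44 + 2015)/(((-67 + (¾ + ¾))*(-111))) = 2059/(((-67 + 3/2)*(-111))) = 2059/((-131/2*(-111))) = 2059/(14541/2) = 2059*(2/14541) = 4118/14541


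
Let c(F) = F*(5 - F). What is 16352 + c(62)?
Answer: 12818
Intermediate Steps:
16352 + c(62) = 16352 + 62*(5 - 1*62) = 16352 + 62*(5 - 62) = 16352 + 62*(-57) = 16352 - 3534 = 12818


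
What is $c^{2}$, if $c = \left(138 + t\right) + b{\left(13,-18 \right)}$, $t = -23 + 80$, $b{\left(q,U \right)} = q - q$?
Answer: $38025$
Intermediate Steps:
$b{\left(q,U \right)} = 0$
$t = 57$
$c = 195$ ($c = \left(138 + 57\right) + 0 = 195 + 0 = 195$)
$c^{2} = 195^{2} = 38025$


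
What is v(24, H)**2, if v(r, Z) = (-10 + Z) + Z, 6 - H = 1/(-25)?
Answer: 2704/625 ≈ 4.3264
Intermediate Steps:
H = 151/25 (H = 6 - 1/(-25) = 6 - 1*(-1/25) = 6 + 1/25 = 151/25 ≈ 6.0400)
v(r, Z) = -10 + 2*Z
v(24, H)**2 = (-10 + 2*(151/25))**2 = (-10 + 302/25)**2 = (52/25)**2 = 2704/625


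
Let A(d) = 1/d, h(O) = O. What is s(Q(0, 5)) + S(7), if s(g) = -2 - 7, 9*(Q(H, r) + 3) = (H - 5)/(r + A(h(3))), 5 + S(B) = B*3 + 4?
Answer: 11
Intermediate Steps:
S(B) = -1 + 3*B (S(B) = -5 + (B*3 + 4) = -5 + (3*B + 4) = -5 + (4 + 3*B) = -1 + 3*B)
Q(H, r) = -3 + (-5 + H)/(9*(1/3 + r)) (Q(H, r) = -3 + ((H - 5)/(r + 1/3))/9 = -3 + ((-5 + H)/(r + 1/3))/9 = -3 + ((-5 + H)/(1/3 + r))/9 = -3 + (-5 + H)/(9*(1/3 + r)))
s(g) = -9
s(Q(0, 5)) + S(7) = -9 + (-1 + 3*7) = -9 + (-1 + 21) = -9 + 20 = 11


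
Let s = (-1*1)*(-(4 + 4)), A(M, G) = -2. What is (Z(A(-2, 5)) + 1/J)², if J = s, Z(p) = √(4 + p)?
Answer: 129/64 + √2/4 ≈ 2.3692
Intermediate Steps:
s = 8 (s = -(-1)*8 = -1*(-8) = 8)
J = 8
(Z(A(-2, 5)) + 1/J)² = (√(4 - 2) + 1/8)² = (√2 + ⅛)² = (⅛ + √2)²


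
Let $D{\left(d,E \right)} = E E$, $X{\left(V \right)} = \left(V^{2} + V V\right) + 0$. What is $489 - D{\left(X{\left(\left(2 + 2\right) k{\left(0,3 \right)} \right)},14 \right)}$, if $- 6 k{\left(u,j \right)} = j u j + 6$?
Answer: $293$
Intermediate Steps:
$k{\left(u,j \right)} = -1 - \frac{u j^{2}}{6}$ ($k{\left(u,j \right)} = - \frac{j u j + 6}{6} = - \frac{u j^{2} + 6}{6} = - \frac{6 + u j^{2}}{6} = -1 - \frac{u j^{2}}{6}$)
$X{\left(V \right)} = 2 V^{2}$ ($X{\left(V \right)} = \left(V^{2} + V^{2}\right) + 0 = 2 V^{2} + 0 = 2 V^{2}$)
$D{\left(d,E \right)} = E^{2}$
$489 - D{\left(X{\left(\left(2 + 2\right) k{\left(0,3 \right)} \right)},14 \right)} = 489 - 14^{2} = 489 - 196 = 293$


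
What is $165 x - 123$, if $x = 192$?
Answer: $31557$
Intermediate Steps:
$165 x - 123 = 165 \cdot 192 - 123 = 31680 - 123 = 31557$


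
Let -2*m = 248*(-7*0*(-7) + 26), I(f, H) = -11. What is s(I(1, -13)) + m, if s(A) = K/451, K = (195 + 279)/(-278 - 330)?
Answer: -442023533/137104 ≈ -3224.0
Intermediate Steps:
m = -3224 (m = -124*(-7*0*(-7) + 26) = -124*(0*(-7) + 26) = -124*(0 + 26) = -124*26 = -½*6448 = -3224)
K = -237/304 (K = 474/(-608) = 474*(-1/608) = -237/304 ≈ -0.77960)
s(A) = -237/137104 (s(A) = -237/304/451 = -237/304*1/451 = -237/137104)
s(I(1, -13)) + m = -237/137104 - 3224 = -442023533/137104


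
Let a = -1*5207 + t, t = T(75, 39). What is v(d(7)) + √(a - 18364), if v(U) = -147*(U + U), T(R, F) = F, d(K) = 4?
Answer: -1176 + 2*I*√5883 ≈ -1176.0 + 153.4*I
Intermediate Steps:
t = 39
a = -5168 (a = -1*5207 + 39 = -5207 + 39 = -5168)
v(U) = -294*U
v(d(7)) + √(a - 18364) = -294*4 + √(-5168 - 18364) = -1176 + √(-23532) = -1176 + 2*I*√5883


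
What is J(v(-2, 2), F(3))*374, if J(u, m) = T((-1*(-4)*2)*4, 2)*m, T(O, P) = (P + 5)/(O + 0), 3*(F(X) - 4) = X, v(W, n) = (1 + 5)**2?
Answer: 6545/16 ≈ 409.06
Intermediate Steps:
v(W, n) = 36 (v(W, n) = 6**2 = 36)
F(X) = 4 + X/3
T(O, P) = (5 + P)/O
J(u, m) = 7*m/32 (J(u, m) = ((5 + 2)/(((-1*(-4)*2)*4)))*m = (7/((4*2)*4))*m = (7/(8*4))*m = (7/32)*m = ((1/32)*7)*m = 7*m/32)
J(v(-2, 2), F(3))*374 = (7*(4 + (1/3)*3)/32)*374 = (7*(4 + 1)/32)*374 = ((7/32)*5)*374 = (35/32)*374 = 6545/16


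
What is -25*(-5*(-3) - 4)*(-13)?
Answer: 3575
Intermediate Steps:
-25*(-5*(-3) - 4)*(-13) = -25*(15 - 4)*(-13) = -25*11*(-13) = -275*(-13) = 3575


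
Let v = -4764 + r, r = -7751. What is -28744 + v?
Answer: -41259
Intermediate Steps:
v = -12515 (v = -4764 - 7751 = -12515)
-28744 + v = -28744 - 12515 = -41259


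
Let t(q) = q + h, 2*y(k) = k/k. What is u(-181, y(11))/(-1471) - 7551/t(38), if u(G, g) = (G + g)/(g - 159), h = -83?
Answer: 391229768/2331535 ≈ 167.80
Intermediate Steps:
y(k) = ½ (y(k) = (k/k)/2 = (½)*1 = ½)
t(q) = -83 + q (t(q) = q - 83 = -83 + q)
u(G, g) = (G + g)/(-159 + g)
u(-181, y(11))/(-1471) - 7551/t(38) = ((-181 + ½)/(-159 + ½))/(-1471) - 7551/(-83 + 38) = (-361/2/(-317/2))*(-1/1471) - 7551/(-45) = -2/317*(-361/2)*(-1/1471) - 7551*(-1/45) = (361/317)*(-1/1471) + 839/5 = -361/466307 + 839/5 = 391229768/2331535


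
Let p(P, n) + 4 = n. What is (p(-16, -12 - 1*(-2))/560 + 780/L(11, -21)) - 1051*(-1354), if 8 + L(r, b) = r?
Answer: 56932559/40 ≈ 1.4233e+6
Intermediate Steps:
L(r, b) = -8 + r
p(P, n) = -4 + n
(p(-16, -12 - 1*(-2))/560 + 780/L(11, -21)) - 1051*(-1354) = ((-4 + (-12 - 1*(-2)))/560 + 780/(-8 + 11)) - 1051*(-1354) = ((-4 + (-12 + 2))*(1/560) + 780/3) + 1423054 = ((-4 - 10)*(1/560) + 780*(1/3)) + 1423054 = (-14*1/560 + 260) + 1423054 = (-1/40 + 260) + 1423054 = 10399/40 + 1423054 = 56932559/40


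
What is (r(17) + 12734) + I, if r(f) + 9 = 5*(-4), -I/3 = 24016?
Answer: -59343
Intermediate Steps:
I = -72048 (I = -3*24016 = -72048)
r(f) = -29 (r(f) = -9 + 5*(-4) = -9 - 20 = -29)
(r(17) + 12734) + I = (-29 + 12734) - 72048 = 12705 - 72048 = -59343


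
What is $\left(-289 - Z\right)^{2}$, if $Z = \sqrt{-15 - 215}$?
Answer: $\left(289 + i \sqrt{230}\right)^{2} \approx 83291.0 + 8765.8 i$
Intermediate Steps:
$Z = i \sqrt{230}$ ($Z = \sqrt{-230} = i \sqrt{230} \approx 15.166 i$)
$\left(-289 - Z\right)^{2} = \left(-289 - i \sqrt{230}\right)^{2}$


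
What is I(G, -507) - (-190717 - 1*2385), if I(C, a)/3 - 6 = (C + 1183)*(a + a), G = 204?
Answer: -4026134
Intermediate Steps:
I(C, a) = 18 + 6*a*(1183 + C) (I(C, a) = 18 + 3*((C + 1183)*(a + a)) = 18 + 3*((1183 + C)*(2*a)) = 18 + 3*(2*a*(1183 + C)) = 18 + 6*a*(1183 + C))
I(G, -507) - (-190717 - 1*2385) = (18 + 7098*(-507) + 6*204*(-507)) - (-190717 - 1*2385) = (18 - 3598686 - 620568) - (-190717 - 2385) = -4219236 - 1*(-193102) = -4219236 + 193102 = -4026134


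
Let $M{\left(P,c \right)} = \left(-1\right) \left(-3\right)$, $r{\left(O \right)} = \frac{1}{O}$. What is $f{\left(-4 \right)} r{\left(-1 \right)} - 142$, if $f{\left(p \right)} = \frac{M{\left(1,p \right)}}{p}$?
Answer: $- \frac{565}{4} \approx -141.25$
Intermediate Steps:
$M{\left(P,c \right)} = 3$
$f{\left(p \right)} = \frac{3}{p}$
$f{\left(-4 \right)} r{\left(-1 \right)} - 142 = \frac{3 \frac{1}{-4}}{-1} - 142 = 3 \left(- \frac{1}{4}\right) \left(-1\right) - 142 = \left(- \frac{3}{4}\right) \left(-1\right) - 142 = \frac{3}{4} - 142 = - \frac{565}{4}$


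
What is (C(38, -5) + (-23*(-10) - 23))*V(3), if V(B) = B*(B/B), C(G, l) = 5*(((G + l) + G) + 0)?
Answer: 1686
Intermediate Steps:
C(G, l) = 5*l + 10*G (C(G, l) = 5*((l + 2*G) + 0) = 5*(l + 2*G) = 5*l + 10*G)
V(B) = B (V(B) = B*1 = B)
(C(38, -5) + (-23*(-10) - 23))*V(3) = ((5*(-5) + 10*38) + (-23*(-10) - 23))*3 = ((-25 + 380) + (230 - 23))*3 = (355 + 207)*3 = 562*3 = 1686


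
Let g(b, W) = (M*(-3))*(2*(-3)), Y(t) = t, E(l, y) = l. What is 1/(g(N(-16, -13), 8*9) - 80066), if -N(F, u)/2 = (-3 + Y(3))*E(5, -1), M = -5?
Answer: -1/80156 ≈ -1.2476e-5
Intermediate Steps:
N(F, u) = 0 (N(F, u) = -2*(-3 + 3)*5 = -0*5 = -2*0 = 0)
g(b, W) = -90 (g(b, W) = (-5*(-3))*(2*(-3)) = 15*(-6) = -90)
1/(g(N(-16, -13), 8*9) - 80066) = 1/(-90 - 80066) = 1/(-80156) = -1/80156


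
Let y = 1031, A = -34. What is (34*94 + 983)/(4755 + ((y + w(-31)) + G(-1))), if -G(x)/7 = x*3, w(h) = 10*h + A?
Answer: 1393/1821 ≈ 0.76496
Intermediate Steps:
w(h) = -34 + 10*h (w(h) = 10*h - 34 = -34 + 10*h)
G(x) = -21*x (G(x) = -7*x*3 = -21*x)
(34*94 + 983)/(4755 + ((y + w(-31)) + G(-1))) = (34*94 + 983)/(4755 + ((1031 + (-34 + 10*(-31))) - 21*(-1))) = (3196 + 983)/(4755 + ((1031 + (-34 - 310)) + 21)) = 4179/(4755 + ((1031 - 344) + 21)) = 4179/(4755 + (687 + 21)) = 4179/(4755 + 708) = 4179/5463 = 4179*(1/5463) = 1393/1821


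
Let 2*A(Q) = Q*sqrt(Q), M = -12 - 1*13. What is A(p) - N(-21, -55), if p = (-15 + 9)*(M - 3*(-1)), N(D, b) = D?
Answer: 21 + 132*sqrt(33) ≈ 779.28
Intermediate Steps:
M = -25 (M = -12 - 13 = -25)
p = 132 (p = (-15 + 9)*(-25 - 3*(-1)) = -6*(-25 + 3) = -6*(-22) = 132)
A(Q) = Q**(3/2)/2 (A(Q) = (Q*sqrt(Q))/2 = Q**(3/2)/2)
A(p) - N(-21, -55) = 132**(3/2)/2 - 1*(-21) = (264*sqrt(33))/2 + 21 = 132*sqrt(33) + 21 = 21 + 132*sqrt(33)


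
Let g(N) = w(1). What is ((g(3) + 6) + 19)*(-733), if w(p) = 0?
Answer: -18325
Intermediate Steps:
g(N) = 0
((g(3) + 6) + 19)*(-733) = ((0 + 6) + 19)*(-733) = (6 + 19)*(-733) = 25*(-733) = -18325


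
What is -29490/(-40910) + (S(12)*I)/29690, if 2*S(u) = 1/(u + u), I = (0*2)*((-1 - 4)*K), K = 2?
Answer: 2949/4091 ≈ 0.72085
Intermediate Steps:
I = 0 (I = (0*2)*((-1 - 4)*2) = 0*(-5*2) = 0*(-10) = 0)
S(u) = 1/(4*u) (S(u) = 1/(2*(u + u)) = 1/(2*((2*u))) = (1/(2*u))/2 = 1/(4*u))
-29490/(-40910) + (S(12)*I)/29690 = -29490/(-40910) + (((¼)/12)*0)/29690 = -29490*(-1/40910) + (((¼)*(1/12))*0)*(1/29690) = 2949/4091 + ((1/48)*0)*(1/29690) = 2949/4091 + 0*(1/29690) = 2949/4091 + 0 = 2949/4091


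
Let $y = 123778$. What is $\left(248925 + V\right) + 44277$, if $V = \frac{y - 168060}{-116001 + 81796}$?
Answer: $\frac{10029018692}{34205} \approx 2.932 \cdot 10^{5}$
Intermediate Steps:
$V = \frac{44282}{34205}$ ($V = \frac{123778 - 168060}{-116001 + 81796} = - \frac{44282}{-34205} = \left(-44282\right) \left(- \frac{1}{34205}\right) = \frac{44282}{34205} \approx 1.2946$)
$\left(248925 + V\right) + 44277 = \left(248925 + \frac{44282}{34205}\right) + 44277 = \frac{8514523907}{34205} + 44277 = \frac{10029018692}{34205}$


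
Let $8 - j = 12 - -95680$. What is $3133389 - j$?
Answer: $3229073$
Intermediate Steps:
$j = -95684$ ($j = 8 - \left(12 - -95680\right) = 8 - \left(12 + 95680\right) = 8 - 95692 = -95684$)
$3133389 - j = 3133389 - -95684 = 3133389 + 95684 = 3229073$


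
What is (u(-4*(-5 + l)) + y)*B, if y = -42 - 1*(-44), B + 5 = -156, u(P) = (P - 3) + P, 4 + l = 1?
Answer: -10143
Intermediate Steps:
l = -3 (l = -4 + 1 = -3)
u(P) = -3 + 2*P (u(P) = (-3 + P) + P = -3 + 2*P)
B = -161 (B = -5 - 156 = -161)
y = 2 (y = -42 + 44 = 2)
(u(-4*(-5 + l)) + y)*B = ((-3 + 2*(-4*(-5 - 3))) + 2)*(-161) = ((-3 + 2*(-4*(-8))) + 2)*(-161) = ((-3 + 2*32) + 2)*(-161) = ((-3 + 64) + 2)*(-161) = (61 + 2)*(-161) = 63*(-161) = -10143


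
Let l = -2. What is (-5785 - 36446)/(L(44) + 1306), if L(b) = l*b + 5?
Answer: -42231/1223 ≈ -34.531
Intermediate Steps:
L(b) = 5 - 2*b (L(b) = -2*b + 5 = 5 - 2*b)
(-5785 - 36446)/(L(44) + 1306) = (-5785 - 36446)/((5 - 2*44) + 1306) = -42231/((5 - 88) + 1306) = -42231/(-83 + 1306) = -42231/1223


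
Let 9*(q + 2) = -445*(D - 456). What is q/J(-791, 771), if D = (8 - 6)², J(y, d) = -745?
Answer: -201122/6705 ≈ -29.996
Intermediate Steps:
D = 4 (D = 2² = 4)
q = 201122/9 (q = -2 + (-445*(4 - 456))/9 = -2 + (-445*(-452))/9 = -2 + (⅑)*201140 = -2 + 201140/9 = 201122/9 ≈ 22347.)
q/J(-791, 771) = (201122/9)/(-745) = (201122/9)*(-1/745) = -201122/6705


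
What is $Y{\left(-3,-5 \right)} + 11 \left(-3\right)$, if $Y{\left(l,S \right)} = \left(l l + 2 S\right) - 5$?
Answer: $-39$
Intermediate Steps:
$Y{\left(l,S \right)} = -5 + l^{2} + 2 S$ ($Y{\left(l,S \right)} = \left(l^{2} + 2 S\right) - 5 = -5 + l^{2} + 2 S$)
$Y{\left(-3,-5 \right)} + 11 \left(-3\right) = \left(-5 + \left(-3\right)^{2} + 2 \left(-5\right)\right) + 11 \left(-3\right) = \left(-5 + 9 - 10\right) - 33 = -6 - 33 = -39$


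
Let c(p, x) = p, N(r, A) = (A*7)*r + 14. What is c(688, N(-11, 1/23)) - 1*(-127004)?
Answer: 127692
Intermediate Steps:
N(r, A) = 14 + 7*A*r (N(r, A) = (7*A)*r + 14 = 7*A*r + 14 = 14 + 7*A*r)
c(688, N(-11, 1/23)) - 1*(-127004) = 688 - 1*(-127004) = 688 + 127004 = 127692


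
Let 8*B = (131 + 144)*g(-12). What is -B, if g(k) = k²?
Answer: -4950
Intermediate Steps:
B = 4950 (B = ((131 + 144)*(-12)²)/8 = (275*144)/8 = (⅛)*39600 = 4950)
-B = -1*4950 = -4950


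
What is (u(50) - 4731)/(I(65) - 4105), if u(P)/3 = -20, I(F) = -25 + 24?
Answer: 4791/4106 ≈ 1.1668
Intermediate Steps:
I(F) = -1
u(P) = -60 (u(P) = 3*(-20) = -60)
(u(50) - 4731)/(I(65) - 4105) = (-60 - 4731)/(-1 - 4105) = -4791/(-4106) = -4791*(-1/4106) = 4791/4106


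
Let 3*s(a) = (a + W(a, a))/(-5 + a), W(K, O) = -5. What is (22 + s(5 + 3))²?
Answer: 4489/9 ≈ 498.78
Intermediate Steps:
s(a) = ⅓ (s(a) = ((a - 5)/(-5 + a))/3 = ((-5 + a)/(-5 + a))/3 = (⅓)*1 = ⅓)
(22 + s(5 + 3))² = (22 + ⅓)² = (67/3)² = 4489/9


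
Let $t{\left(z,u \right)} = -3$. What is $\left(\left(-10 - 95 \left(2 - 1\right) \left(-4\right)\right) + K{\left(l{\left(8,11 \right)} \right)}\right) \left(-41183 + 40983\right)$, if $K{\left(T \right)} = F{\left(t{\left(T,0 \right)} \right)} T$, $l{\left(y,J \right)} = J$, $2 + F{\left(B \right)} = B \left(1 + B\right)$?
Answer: $-82800$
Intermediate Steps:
$F{\left(B \right)} = -2 + B \left(1 + B\right)$
$K{\left(T \right)} = 4 T$ ($K{\left(T \right)} = \left(-2 - 3 + \left(-3\right)^{2}\right) T = \left(-2 - 3 + 9\right) T = 4 T$)
$\left(\left(-10 - 95 \left(2 - 1\right) \left(-4\right)\right) + K{\left(l{\left(8,11 \right)} \right)}\right) \left(-41183 + 40983\right) = \left(\left(-10 - 95 \left(2 - 1\right) \left(-4\right)\right) + 4 \cdot 11\right) \left(-41183 + 40983\right) = \left(\left(-10 - 95 \cdot 1 \left(-4\right)\right) + 44\right) \left(-200\right) = \left(\left(-10 - -380\right) + 44\right) \left(-200\right) = \left(\left(-10 + 380\right) + 44\right) \left(-200\right) = \left(370 + 44\right) \left(-200\right) = 414 \left(-200\right) = -82800$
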